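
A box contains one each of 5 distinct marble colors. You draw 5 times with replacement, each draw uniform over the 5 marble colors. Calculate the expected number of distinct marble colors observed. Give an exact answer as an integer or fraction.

Let Xⱼ=1 if type j appears at least once. P(Xⱼ=1) = 1 − ((5−1)/5)^5 = 2101/3125.
E[#distinct] = 5·2101/3125 = 2101/625.

2101/625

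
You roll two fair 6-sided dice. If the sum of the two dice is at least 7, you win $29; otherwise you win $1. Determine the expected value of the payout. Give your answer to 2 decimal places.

$17.33

E[payout] = (5/12)·1 + (7/12)·29 = 52/3
≈ $17.33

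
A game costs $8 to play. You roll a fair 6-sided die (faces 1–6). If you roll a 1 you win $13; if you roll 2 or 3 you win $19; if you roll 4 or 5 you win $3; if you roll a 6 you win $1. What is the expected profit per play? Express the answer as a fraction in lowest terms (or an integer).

E[payout] = (1/6)·1 + (1/3)·3 + (1/6)·13 + (1/3)·19 = 29/3
Expected profit = 29/3 − 8 = 5/3

5/3 dollars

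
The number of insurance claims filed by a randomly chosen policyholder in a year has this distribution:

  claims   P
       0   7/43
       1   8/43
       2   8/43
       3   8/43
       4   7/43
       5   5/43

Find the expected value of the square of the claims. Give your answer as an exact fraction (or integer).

E[X²] = (7/43)·0 + (8/43)·1 + (8/43)·4 + (8/43)·9 + (7/43)·16 + (5/43)·25
     = 349/43

349/43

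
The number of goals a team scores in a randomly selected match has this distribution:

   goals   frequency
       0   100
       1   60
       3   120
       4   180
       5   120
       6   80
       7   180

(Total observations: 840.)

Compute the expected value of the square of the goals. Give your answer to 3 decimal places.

22.286

Total = 840, so P(goals=0) = 100/840, etc.
E[X²] = (5/42)·0 + (1/14)·1 + (1/7)·9 + (3/14)·16 + (1/7)·25 + (2/21)·36 + (3/14)·49
     = 156/7 ≈ 22.286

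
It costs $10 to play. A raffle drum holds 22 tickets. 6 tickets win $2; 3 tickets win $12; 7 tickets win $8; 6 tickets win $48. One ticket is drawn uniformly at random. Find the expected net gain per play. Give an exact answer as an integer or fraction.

86/11 dollars

E[payout] = (6/22)·2 + (3/22)·12 + (7/22)·8 + (6/22)·48 = 196/11
Expected profit = 196/11 − 10 = 86/11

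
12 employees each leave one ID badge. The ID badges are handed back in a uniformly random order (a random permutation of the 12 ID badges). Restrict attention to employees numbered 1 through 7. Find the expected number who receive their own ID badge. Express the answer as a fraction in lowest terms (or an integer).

Let Xᵢ = 1 if person i gets their own ID badge. For each i, P(Xᵢ=1) = 1/12.
By linearity of expectation, E[X₁+…+X_7] = 7·(1/12) = 7/12.

7/12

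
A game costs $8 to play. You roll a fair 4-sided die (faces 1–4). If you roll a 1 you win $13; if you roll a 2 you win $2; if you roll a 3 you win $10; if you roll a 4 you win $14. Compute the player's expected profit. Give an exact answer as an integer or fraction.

E[payout] = (1/4)·2 + (1/4)·10 + (1/4)·13 + (1/4)·14 = 39/4
Expected profit = 39/4 − 8 = 7/4

7/4 dollars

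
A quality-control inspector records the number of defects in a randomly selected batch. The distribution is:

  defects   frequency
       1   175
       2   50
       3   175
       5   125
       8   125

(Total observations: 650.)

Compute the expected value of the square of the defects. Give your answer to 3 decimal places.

Total = 650, so P(defects=1) = 175/650, etc.
E[X²] = (7/26)·1 + (1/13)·4 + (7/26)·9 + (5/26)·25 + (5/26)·64
     = 523/26 ≈ 20.115

20.115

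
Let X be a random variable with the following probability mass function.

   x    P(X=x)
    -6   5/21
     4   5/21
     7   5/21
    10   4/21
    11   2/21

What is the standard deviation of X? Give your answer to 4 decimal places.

E[X] = 29/7, E[X²] = 1147/21
Var(X) = E[X²] − (E[X])² = 1147/21 − 841/49 = 5506/147
SD(X) = √(5506/147) ≈ 6.1201

6.1201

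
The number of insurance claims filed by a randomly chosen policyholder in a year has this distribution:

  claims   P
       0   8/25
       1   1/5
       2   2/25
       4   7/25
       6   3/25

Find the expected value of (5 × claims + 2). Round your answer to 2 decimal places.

E[5x+2] = (8/25)·2 + (1/5)·7 + (2/25)·12 + (7/25)·22 + (3/25)·32
     = 13 ≈ 13.00

13.00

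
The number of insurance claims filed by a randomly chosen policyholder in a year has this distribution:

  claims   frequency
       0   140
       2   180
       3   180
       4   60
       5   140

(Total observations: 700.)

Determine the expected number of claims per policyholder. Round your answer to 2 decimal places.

2.63

Total = 700, so P(claims=0) = 140/700, etc.
E[X] = (1/5)·0 + (9/35)·2 + (9/35)·3 + (3/35)·4 + (1/5)·5
     = 92/35 ≈ 2.63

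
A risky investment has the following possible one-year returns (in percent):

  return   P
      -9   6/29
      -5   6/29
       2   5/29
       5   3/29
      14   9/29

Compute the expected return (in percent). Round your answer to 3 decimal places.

2.310

E[X] = (6/29)·(-9) + (6/29)·(-5) + (5/29)·2 + (3/29)·5 + (9/29)·14
     = 67/29 ≈ 2.310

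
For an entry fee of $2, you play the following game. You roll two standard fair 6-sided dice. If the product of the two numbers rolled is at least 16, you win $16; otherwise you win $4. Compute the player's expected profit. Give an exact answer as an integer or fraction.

E[payout] = (25/36)·4 + (11/36)·16 = 23/3
Expected profit = 23/3 − 2 = 17/3

17/3 dollars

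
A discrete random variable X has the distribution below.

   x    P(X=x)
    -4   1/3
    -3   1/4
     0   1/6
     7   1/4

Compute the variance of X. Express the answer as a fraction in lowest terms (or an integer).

E[X] = (1/3)·(-4) + (1/4)·(-3) + (1/6)·0 + (1/4)·7 = -1/3
E[X²] = (1/3)·16 + (1/4)·9 + (1/6)·0 + (1/4)·49 = 119/6
Var(X) = 119/6 − (-1/3)² = 355/18

355/18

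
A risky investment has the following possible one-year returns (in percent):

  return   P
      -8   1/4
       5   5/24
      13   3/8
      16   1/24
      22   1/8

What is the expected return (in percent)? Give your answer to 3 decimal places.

7.333

E[X] = (1/4)·(-8) + (5/24)·5 + (3/8)·13 + (1/24)·16 + (1/8)·22
     = 22/3 ≈ 7.333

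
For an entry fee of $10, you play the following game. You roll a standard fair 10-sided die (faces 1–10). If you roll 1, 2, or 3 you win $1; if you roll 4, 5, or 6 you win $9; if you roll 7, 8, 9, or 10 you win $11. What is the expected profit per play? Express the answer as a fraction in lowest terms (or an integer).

-13/5 dollars

E[payout] = (3/10)·1 + (3/10)·9 + (2/5)·11 = 37/5
Expected profit = 37/5 − 10 = -13/5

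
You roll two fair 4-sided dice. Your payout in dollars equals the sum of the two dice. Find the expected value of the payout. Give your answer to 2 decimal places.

$5.00

Distribution of the sum of the two dice: 2 w.p. 1/16, 3 w.p. 1/8, 4 w.p. 3/16, 5 w.p. 1/4, 6 w.p. 3/16, 7 w.p. 1/8, …
E[payout] = (1/16)·2 + (1/8)·3 + (3/16)·4 + (1/4)·5 + (3/16)·6 + (1/8)·7 + (1/16)·8 = 5
≈ $5.00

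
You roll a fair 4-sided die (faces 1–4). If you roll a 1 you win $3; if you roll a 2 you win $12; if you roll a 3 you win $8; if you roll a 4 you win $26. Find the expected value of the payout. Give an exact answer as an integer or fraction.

E[payout] = (1/4)·3 + (1/4)·8 + (1/4)·12 + (1/4)·26 = 49/4

49/4 dollars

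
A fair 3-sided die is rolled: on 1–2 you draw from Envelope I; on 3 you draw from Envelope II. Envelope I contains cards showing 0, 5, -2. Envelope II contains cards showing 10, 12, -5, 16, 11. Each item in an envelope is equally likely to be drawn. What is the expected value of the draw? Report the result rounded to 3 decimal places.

E[X | Envelope I] = (0 + 5 − 2)/3 = 1
E[X | Envelope II] = (10 + 12 − 5 + 16 + 11)/5 = 44/5
E[X] = (2/3)·1 + (1/3)·44/5 = 18/5 ≈ 3.600

3.600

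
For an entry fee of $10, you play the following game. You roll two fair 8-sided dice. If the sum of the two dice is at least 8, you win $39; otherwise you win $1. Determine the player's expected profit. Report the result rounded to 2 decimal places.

E[payout] = (21/64)·1 + (43/64)·39 = 849/32
Expected profit = 849/32 − 10 = 529/32 ≈ $16.53

$16.53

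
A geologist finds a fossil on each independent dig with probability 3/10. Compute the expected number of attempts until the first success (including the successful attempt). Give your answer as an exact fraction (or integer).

For a geometric distribution, E[trials] = 1/p = 1/(3/10) = 10/3.

10/3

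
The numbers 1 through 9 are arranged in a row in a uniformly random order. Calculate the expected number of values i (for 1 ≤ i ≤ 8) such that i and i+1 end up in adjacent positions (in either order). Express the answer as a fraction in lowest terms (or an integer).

For each i ∈ {1,…,8}, let Xᵢ = 1 if i and i+1 are adjacent. P(Xᵢ=1) = 2·(9−1)!/9! = 2/9.
By linearity, E[ΣXᵢ] = (8)·(2/9) = 16/9.

16/9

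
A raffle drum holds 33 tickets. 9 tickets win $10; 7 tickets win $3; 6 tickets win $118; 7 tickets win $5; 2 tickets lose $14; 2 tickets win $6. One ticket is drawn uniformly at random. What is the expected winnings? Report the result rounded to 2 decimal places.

E[payout] = (9/33)·10 + (7/33)·3 + (6/33)·118 + (7/33)·5 + (2/33)·(-14) + (2/33)·6 = 838/33
≈ $25.39

$25.39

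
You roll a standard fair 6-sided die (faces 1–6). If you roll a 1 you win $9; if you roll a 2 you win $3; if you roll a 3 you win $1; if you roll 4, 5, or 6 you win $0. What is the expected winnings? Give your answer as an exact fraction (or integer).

13/6 dollars

E[payout] = (1/2)·0 + (1/6)·1 + (1/6)·3 + (1/6)·9 = 13/6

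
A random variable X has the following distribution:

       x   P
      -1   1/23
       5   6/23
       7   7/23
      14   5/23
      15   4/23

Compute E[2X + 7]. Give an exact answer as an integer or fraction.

E[2x+7] = (1/23)·5 + (6/23)·17 + (7/23)·21 + (5/23)·35 + (4/23)·37
     = 577/23

577/23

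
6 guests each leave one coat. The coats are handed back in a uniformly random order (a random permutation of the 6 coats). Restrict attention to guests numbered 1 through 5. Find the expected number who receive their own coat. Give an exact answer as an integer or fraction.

Let Xᵢ = 1 if person i gets their own coat. For each i, P(Xᵢ=1) = 1/6.
By linearity of expectation, E[X₁+…+X_5] = 5·(1/6) = 5/6.

5/6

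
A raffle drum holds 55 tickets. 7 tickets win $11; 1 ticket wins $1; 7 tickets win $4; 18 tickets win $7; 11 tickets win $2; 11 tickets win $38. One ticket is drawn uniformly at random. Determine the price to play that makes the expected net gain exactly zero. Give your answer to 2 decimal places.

E[payout] = (7/55)·11 + (1/55)·1 + (7/55)·4 + (18/55)·7 + (11/55)·2 + (11/55)·38 = 672/55
Fair fee = E[payout] = 672/55 ≈ $12.22

$12.22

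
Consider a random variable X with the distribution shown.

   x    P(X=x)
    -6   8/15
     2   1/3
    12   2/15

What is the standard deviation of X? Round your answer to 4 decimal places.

E[X] = -14/15, E[X²] = 596/15
Var(X) = E[X²] − (E[X])² = 596/15 − 196/225 = 8744/225
SD(X) = √(8744/225) ≈ 6.2340

6.2340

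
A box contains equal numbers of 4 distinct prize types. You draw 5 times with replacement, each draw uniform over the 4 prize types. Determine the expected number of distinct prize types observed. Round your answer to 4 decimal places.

Let Xⱼ=1 if type j appears at least once. P(Xⱼ=1) = 1 − ((4−1)/4)^5 = 781/1024.
E[#distinct] = 4·781/1024 = 781/256.
≈ 3.0508

3.0508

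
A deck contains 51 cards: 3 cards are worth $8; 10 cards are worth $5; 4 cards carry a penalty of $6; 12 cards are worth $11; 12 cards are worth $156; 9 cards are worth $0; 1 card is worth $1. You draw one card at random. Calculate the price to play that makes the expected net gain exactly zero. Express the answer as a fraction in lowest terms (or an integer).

685/17 dollars

E[payout] = (3/51)·8 + (10/51)·5 + (4/51)·(-6) + (12/51)·11 + (12/51)·156 + (9/51)·0 + (1/51)·1 = 685/17
Fair fee = E[payout] = 685/17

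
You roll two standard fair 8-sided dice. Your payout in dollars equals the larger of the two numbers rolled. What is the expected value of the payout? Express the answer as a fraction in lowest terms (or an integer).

93/16 dollars

Distribution of the larger of the two numbers rolled: 1 w.p. 1/64, 2 w.p. 3/64, 3 w.p. 5/64, 4 w.p. 7/64, 5 w.p. 9/64, 6 w.p. 11/64, …
E[payout] = (1/64)·1 + (3/64)·2 + (5/64)·3 + (7/64)·4 + (9/64)·5 + (11/64)·6 + (13/64)·7 + (15/64)·8 = 93/16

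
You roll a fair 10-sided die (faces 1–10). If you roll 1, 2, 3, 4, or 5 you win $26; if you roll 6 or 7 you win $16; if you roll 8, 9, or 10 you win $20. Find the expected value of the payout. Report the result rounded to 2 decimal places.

E[payout] = (1/5)·16 + (3/10)·20 + (1/2)·26 = 111/5
≈ $22.20

$22.20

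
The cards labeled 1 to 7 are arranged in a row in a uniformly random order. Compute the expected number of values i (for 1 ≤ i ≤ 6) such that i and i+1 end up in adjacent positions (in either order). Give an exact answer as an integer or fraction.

For each i ∈ {1,…,6}, let Xᵢ = 1 if i and i+1 are adjacent. P(Xᵢ=1) = 2·(7−1)!/7! = 2/7.
By linearity, E[ΣXᵢ] = (6)·(2/7) = 12/7.

12/7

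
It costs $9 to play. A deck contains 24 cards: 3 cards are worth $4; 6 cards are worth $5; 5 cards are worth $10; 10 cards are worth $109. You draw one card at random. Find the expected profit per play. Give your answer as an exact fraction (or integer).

161/4 dollars

E[payout] = (3/24)·4 + (6/24)·5 + (5/24)·10 + (10/24)·109 = 197/4
Expected profit = 197/4 − 9 = 161/4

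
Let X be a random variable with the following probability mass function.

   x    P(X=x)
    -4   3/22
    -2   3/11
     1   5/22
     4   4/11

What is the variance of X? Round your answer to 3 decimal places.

8.969

E[X] = (3/22)·(-4) + (3/11)·(-2) + (5/22)·1 + (4/11)·4 = 13/22
E[X²] = (3/22)·16 + (3/11)·4 + (5/22)·1 + (4/11)·16 = 205/22
Var(X) = 205/22 − (13/22)² = 4341/484 ≈ 8.969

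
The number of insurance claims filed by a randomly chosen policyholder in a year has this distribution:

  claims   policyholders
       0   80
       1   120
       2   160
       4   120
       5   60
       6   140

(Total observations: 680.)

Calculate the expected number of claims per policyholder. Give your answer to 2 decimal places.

3.03

Total = 680, so P(claims=0) = 80/680, etc.
E[X] = (2/17)·0 + (3/17)·1 + (4/17)·2 + (3/17)·4 + (3/34)·5 + (7/34)·6
     = 103/34 ≈ 3.03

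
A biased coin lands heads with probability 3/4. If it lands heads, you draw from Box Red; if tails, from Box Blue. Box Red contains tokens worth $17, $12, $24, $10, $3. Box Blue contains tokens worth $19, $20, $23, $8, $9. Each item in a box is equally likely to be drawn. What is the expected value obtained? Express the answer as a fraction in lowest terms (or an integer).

E[X | Box Red] = (17 + 12 + 24 + 10 + 3)/5 = 66/5
E[X | Box Blue] = (19 + 20 + 23 + 8 + 9)/5 = 79/5
E[X] = (3/4)·66/5 + (1/4)·79/5 = 277/20

277/20 dollars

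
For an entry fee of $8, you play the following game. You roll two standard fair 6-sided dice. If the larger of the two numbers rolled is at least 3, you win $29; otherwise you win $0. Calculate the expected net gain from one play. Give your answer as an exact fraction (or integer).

160/9 dollars

E[payout] = (1/9)·0 + (8/9)·29 = 232/9
Expected profit = 232/9 − 8 = 160/9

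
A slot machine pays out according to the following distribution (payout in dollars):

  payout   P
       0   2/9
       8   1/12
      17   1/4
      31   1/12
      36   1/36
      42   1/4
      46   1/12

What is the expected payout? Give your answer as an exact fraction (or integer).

137/6 dollars

E[X] = (2/9)·0 + (1/12)·8 + (1/4)·17 + (1/12)·31 + (1/36)·36 + (1/4)·42 + (1/12)·46
     = 137/6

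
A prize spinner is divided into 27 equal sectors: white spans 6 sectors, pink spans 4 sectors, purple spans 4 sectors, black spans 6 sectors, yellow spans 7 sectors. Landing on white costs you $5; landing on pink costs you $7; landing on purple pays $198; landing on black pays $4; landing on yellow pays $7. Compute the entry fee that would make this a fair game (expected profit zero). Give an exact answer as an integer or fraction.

E[payout] = (6/27)·(-5) + (4/27)·(-7) + (4/27)·198 + (6/27)·4 + (7/27)·7 = 269/9
Fair fee = E[payout] = 269/9

269/9 dollars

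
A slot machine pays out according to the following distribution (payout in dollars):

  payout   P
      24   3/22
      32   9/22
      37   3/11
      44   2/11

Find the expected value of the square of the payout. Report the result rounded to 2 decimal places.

1222.82

E[X²] = (3/22)·576 + (9/22)·1024 + (3/11)·1369 + (2/11)·1936
     = 13451/11 ≈ 1222.82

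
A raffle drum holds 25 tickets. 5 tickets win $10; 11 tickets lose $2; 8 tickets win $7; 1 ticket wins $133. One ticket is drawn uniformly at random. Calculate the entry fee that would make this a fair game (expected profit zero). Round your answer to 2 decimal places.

E[payout] = (5/25)·10 + (11/25)·(-2) + (8/25)·7 + (1/25)·133 = 217/25
Fair fee = E[payout] = 217/25 ≈ $8.68

$8.68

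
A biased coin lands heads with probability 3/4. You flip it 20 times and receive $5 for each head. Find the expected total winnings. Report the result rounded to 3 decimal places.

$75.000

E[#heads] = 20·3/4 = 15 (linearity over flips).
E[winnings] = 5·15 = 75.
≈ 75.000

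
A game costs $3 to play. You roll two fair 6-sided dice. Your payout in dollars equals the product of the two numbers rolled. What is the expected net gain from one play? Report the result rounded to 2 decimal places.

$9.25

Distribution of the product of the two numbers rolled: 1 w.p. 1/36, 2 w.p. 1/18, 3 w.p. 1/18, 4 w.p. 1/12, 5 w.p. 1/18, 6 w.p. 1/9, …
E[payout] = (1/36)·1 + (1/18)·2 + (1/18)·3 + (1/12)·4 + (1/18)·5 + (1/9)·6 + (1/18)·8 + (1/36)·9 + (1/18)·10 + (1/9)·12 + (1/18)·15 + (1/36)·16 + (1/18)·18 + (1/18)·20 + (1/18)·24 + (1/36)·25 + (1/18)·30 + (1/36)·36 = 49/4
Expected profit = 49/4 − 3 = 37/4 ≈ $9.25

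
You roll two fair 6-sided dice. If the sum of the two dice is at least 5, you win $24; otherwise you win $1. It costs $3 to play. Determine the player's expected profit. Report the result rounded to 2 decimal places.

$17.17

E[payout] = (1/6)·1 + (5/6)·24 = 121/6
Expected profit = 121/6 − 3 = 103/6 ≈ $17.17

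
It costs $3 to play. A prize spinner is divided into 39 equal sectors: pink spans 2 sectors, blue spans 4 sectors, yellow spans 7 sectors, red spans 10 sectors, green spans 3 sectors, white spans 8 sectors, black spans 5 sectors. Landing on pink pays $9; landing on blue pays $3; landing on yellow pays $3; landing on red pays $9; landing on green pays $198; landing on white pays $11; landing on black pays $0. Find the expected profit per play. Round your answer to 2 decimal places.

$18.10

E[payout] = (2/39)·9 + (4/39)·3 + (7/39)·3 + (10/39)·9 + (3/39)·198 + (8/39)·11 + (5/39)·0 = 823/39
Expected profit = 823/39 − 3 = 706/39 ≈ $18.10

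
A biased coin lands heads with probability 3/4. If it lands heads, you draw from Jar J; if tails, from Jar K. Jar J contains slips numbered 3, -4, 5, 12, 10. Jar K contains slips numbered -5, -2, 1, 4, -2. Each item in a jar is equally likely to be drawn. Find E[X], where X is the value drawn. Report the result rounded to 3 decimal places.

3.700

E[X | Jar J] = (3 − 4 + 5 + 12 + 10)/5 = 26/5
E[X | Jar K] = (-5 − 2 + 1 + 4 − 2)/5 = -4/5
E[X] = (3/4)·26/5 + (1/4)·(-4/5) = 37/10 ≈ 3.700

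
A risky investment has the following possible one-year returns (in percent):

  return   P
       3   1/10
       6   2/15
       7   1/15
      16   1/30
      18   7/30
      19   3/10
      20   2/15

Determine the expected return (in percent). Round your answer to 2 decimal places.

14.67

E[X] = (1/10)·3 + (2/15)·6 + (1/15)·7 + (1/30)·16 + (7/30)·18 + (3/10)·19 + (2/15)·20
     = 44/3 ≈ 14.67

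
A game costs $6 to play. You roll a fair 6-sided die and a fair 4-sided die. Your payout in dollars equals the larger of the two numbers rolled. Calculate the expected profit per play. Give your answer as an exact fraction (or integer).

Distribution of the larger of the two numbers rolled: 1 w.p. 1/24, 2 w.p. 1/8, 3 w.p. 5/24, 4 w.p. 7/24, 5 w.p. 1/6, 6 w.p. 1/6
E[payout] = (1/24)·1 + (1/8)·2 + (5/24)·3 + (7/24)·4 + (1/6)·5 + (1/6)·6 = 47/12
Expected profit = 47/12 − 6 = -25/12

-25/12 dollars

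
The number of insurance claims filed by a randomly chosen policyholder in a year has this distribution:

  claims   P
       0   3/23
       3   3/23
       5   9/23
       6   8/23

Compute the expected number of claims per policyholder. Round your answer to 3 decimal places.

E[X] = (3/23)·0 + (3/23)·3 + (9/23)·5 + (8/23)·6
     = 102/23 ≈ 4.435

4.435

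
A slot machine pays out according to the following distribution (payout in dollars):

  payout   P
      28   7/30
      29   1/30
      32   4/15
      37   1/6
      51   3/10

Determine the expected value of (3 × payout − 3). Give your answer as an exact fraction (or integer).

E[3x-3] = (7/30)·81 + (1/30)·84 + (4/15)·93 + (1/6)·108 + (3/10)·150
     = 219/2

219/2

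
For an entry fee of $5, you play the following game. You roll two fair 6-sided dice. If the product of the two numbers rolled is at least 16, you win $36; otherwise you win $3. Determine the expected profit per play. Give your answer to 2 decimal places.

$8.08

E[payout] = (25/36)·3 + (11/36)·36 = 157/12
Expected profit = 157/12 − 5 = 97/12 ≈ $8.08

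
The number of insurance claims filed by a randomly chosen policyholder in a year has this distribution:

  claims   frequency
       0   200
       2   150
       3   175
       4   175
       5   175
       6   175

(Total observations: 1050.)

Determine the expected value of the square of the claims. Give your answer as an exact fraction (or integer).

313/21

Total = 1050, so P(claims=0) = 200/1050, etc.
E[X²] = (4/21)·0 + (1/7)·4 + (1/6)·9 + (1/6)·16 + (1/6)·25 + (1/6)·36
     = 313/21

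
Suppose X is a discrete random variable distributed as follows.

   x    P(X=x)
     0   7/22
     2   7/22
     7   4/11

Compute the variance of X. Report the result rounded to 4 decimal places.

8.9669

E[X] = (7/22)·0 + (7/22)·2 + (4/11)·7 = 35/11
E[X²] = (7/22)·0 + (7/22)·4 + (4/11)·49 = 210/11
Var(X) = 210/11 − (35/11)² = 1085/121 ≈ 8.9669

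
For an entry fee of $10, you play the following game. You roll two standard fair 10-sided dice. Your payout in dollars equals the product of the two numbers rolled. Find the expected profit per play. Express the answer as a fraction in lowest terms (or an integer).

Distribution of the product of the two numbers rolled: 1 w.p. 1/100, 2 w.p. 1/50, 3 w.p. 1/50, 4 w.p. 3/100, 5 w.p. 1/50, 6 w.p. 1/25, …
E[payout] = (1/100)·1 + (1/50)·2 + (1/50)·3 + (3/100)·4 + (1/50)·5 + (1/25)·6 + (1/50)·7 + (1/25)·8 + (3/100)·9 + (1/25)·10 + (1/25)·12 + (1/50)·14 + (1/50)·15 + (3/100)·16 + (1/25)·18 + (1/25)·20 + (1/50)·21 + (1/25)·24 + (1/100)·25 + (1/50)·27 + (1/50)·28 + (1/25)·30 + (1/50)·32 + (1/50)·35 + (3/100)·36 + (1/25)·40 + (1/50)·42 + (1/50)·45 + (1/50)·48 + (1/100)·49 + (1/50)·50 + (1/50)·54 + (1/50)·56 + (1/50)·60 + (1/50)·63 + (1/100)·64 + (1/50)·70 + (1/50)·72 + (1/50)·80 + (1/100)·81 + (1/50)·90 + (1/100)·100 = 121/4
Expected profit = 121/4 − 10 = 81/4

81/4 dollars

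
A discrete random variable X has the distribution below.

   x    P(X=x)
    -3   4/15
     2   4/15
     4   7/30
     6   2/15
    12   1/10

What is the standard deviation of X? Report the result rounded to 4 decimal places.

4.3919

E[X] = 8/3, E[X²] = 132/5
Var(X) = E[X²] − (E[X])² = 132/5 − 64/9 = 868/45
SD(X) = √(868/45) ≈ 4.3919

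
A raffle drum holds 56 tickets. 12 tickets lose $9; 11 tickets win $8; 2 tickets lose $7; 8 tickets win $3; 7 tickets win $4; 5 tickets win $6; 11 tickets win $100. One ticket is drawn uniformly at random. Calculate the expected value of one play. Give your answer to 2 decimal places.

$20.50

E[payout] = (12/56)·(-9) + (11/56)·8 + (2/56)·(-7) + (8/56)·3 + (7/56)·4 + (5/56)·6 + (11/56)·100 = 41/2
≈ $20.50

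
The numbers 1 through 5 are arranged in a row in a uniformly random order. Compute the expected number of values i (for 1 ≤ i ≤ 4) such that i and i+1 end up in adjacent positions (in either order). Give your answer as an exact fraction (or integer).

8/5

For each i ∈ {1,…,4}, let Xᵢ = 1 if i and i+1 are adjacent. P(Xᵢ=1) = 2·(5−1)!/5! = 2/5.
By linearity, E[ΣXᵢ] = (4)·(2/5) = 8/5.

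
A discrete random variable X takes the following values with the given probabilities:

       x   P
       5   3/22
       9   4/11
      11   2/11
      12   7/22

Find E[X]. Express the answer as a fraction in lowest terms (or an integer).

E[X] = (3/22)·5 + (4/11)·9 + (2/11)·11 + (7/22)·12
     = 215/22

215/22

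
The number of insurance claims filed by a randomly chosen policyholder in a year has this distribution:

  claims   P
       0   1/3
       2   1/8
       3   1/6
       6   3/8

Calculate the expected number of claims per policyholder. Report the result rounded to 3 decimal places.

E[X] = (1/3)·0 + (1/8)·2 + (1/6)·3 + (3/8)·6
     = 3 ≈ 3.000

3.000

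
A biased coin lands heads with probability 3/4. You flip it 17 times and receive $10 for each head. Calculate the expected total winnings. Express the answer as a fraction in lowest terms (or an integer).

255/2 dollars

E[#heads] = 17·3/4 = 51/4 (linearity over flips).
E[winnings] = 10·51/4 = 255/2.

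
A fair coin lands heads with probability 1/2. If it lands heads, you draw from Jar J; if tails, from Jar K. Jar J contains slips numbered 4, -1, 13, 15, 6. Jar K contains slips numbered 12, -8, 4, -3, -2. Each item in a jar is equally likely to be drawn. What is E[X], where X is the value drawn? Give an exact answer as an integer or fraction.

E[X | Jar J] = (4 − 1 + 13 + 15 + 6)/5 = 37/5
E[X | Jar K] = (12 − 8 + 4 − 3 − 2)/5 = 3/5
E[X] = (1/2)·37/5 + (1/2)·3/5 = 4

4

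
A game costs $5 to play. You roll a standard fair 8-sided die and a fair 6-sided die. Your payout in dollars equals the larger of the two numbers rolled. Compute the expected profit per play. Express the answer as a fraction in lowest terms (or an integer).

11/48 dollars

Distribution of the larger of the two numbers rolled: 1 w.p. 1/48, 2 w.p. 1/16, 3 w.p. 5/48, 4 w.p. 7/48, 5 w.p. 3/16, 6 w.p. 11/48, …
E[payout] = (1/48)·1 + (1/16)·2 + (5/48)·3 + (7/48)·4 + (3/16)·5 + (11/48)·6 + (1/8)·7 + (1/8)·8 = 251/48
Expected profit = 251/48 − 5 = 11/48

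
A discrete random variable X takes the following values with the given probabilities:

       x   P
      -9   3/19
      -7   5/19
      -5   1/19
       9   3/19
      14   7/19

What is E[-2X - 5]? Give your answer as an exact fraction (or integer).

-211/19

E[-2x-5] = (3/19)·13 + (5/19)·9 + (1/19)·5 + (3/19)·(-23) + (7/19)·(-33)
     = -211/19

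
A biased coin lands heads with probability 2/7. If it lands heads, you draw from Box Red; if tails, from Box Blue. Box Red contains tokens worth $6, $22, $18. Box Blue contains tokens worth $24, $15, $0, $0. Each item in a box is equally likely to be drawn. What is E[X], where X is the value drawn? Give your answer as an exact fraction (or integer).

953/84 dollars

E[X | Box Red] = (6 + 22 + 18)/3 = 46/3
E[X | Box Blue] = (24 + 15 + 0 + 0)/4 = 39/4
E[X] = (2/7)·46/3 + (5/7)·39/4 = 953/84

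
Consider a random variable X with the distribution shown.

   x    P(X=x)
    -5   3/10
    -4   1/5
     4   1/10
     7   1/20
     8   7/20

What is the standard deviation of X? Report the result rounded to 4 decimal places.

5.9655

E[X] = 5/4, E[X²] = 743/20
Var(X) = E[X²] − (E[X])² = 743/20 − 25/16 = 2847/80
SD(X) = √(2847/80) ≈ 5.9655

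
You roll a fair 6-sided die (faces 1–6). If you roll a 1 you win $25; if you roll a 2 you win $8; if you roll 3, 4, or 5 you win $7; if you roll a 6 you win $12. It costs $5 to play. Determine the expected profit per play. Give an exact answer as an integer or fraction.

$6

E[payout] = (1/2)·7 + (1/6)·8 + (1/6)·12 + (1/6)·25 = 11
Expected profit = 11 − 5 = 6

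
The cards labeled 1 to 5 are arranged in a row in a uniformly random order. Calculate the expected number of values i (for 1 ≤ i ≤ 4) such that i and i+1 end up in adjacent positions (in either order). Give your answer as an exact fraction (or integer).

For each i ∈ {1,…,4}, let Xᵢ = 1 if i and i+1 are adjacent. P(Xᵢ=1) = 2·(5−1)!/5! = 2/5.
By linearity, E[ΣXᵢ] = (4)·(2/5) = 8/5.

8/5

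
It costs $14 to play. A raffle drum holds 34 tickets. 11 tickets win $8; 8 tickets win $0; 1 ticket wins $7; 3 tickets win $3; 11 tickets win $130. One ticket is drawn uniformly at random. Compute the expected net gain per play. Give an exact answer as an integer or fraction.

529/17 dollars

E[payout] = (11/34)·8 + (8/34)·0 + (1/34)·7 + (3/34)·3 + (11/34)·130 = 767/17
Expected profit = 767/17 − 14 = 529/17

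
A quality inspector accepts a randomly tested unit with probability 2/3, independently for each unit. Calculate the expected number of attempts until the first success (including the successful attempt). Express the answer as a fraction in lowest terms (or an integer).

For a geometric distribution, E[trials] = 1/p = 1/(2/3) = 3/2.

3/2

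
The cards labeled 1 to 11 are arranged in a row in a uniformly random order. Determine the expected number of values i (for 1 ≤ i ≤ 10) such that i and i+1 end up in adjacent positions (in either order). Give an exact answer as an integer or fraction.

For each i ∈ {1,…,10}, let Xᵢ = 1 if i and i+1 are adjacent. P(Xᵢ=1) = 2·(11−1)!/11! = 2/11.
By linearity, E[ΣXᵢ] = (10)·(2/11) = 20/11.

20/11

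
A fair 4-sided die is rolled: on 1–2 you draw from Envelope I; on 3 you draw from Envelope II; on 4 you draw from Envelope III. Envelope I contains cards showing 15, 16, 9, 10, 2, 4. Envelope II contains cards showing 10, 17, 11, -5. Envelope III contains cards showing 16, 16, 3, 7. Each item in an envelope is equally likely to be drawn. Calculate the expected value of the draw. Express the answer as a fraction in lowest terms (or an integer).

E[X | Envelope I] = (15 + 16 + 9 + 10 + 2 + 4)/6 = 28/3
E[X | Envelope II] = (10 + 17 + 11 − 5)/4 = 33/4
E[X | Envelope III] = (16 + 16 + 3 + 7)/4 = 21/2
E[X] = (1/2)·28/3 + (1/4)·33/4 + (1/4)·21/2 = 449/48

449/48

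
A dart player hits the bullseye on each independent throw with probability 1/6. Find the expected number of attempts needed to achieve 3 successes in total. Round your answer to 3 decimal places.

By linearity (sum of 3 independent geometric waits), E[trials] = 3/p = 3/(1/6) = 18.
≈ 18.000

18.000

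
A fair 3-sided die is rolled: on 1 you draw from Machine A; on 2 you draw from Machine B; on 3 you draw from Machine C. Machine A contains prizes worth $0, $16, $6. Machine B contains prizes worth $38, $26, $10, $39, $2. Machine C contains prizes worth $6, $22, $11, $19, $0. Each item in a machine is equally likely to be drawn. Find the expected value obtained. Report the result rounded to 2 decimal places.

E[X | Machine A] = (0 + 16 + 6)/3 = 22/3
E[X | Machine B] = (38 + 26 + 10 + 39 + 2)/5 = 23
E[X | Machine C] = (6 + 22 + 11 + 19 + 0)/5 = 58/5
E[X] = (1/3)·22/3 + (1/3)·23 + (1/3)·58/5 = 629/45 ≈ 13.98

$13.98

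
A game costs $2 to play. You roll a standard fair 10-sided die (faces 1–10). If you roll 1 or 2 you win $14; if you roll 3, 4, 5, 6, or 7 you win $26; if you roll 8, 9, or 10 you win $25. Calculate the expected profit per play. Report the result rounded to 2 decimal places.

$21.30

E[payout] = (1/5)·14 + (3/10)·25 + (1/2)·26 = 233/10
Expected profit = 233/10 − 2 = 213/10 ≈ $21.30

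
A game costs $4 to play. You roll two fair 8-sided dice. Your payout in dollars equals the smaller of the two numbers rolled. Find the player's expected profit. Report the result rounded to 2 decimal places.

-$0.81

Distribution of the smaller of the two numbers rolled: 1 w.p. 15/64, 2 w.p. 13/64, 3 w.p. 11/64, 4 w.p. 9/64, 5 w.p. 7/64, 6 w.p. 5/64, …
E[payout] = (15/64)·1 + (13/64)·2 + (11/64)·3 + (9/64)·4 + (7/64)·5 + (5/64)·6 + (3/64)·7 + (1/64)·8 = 51/16
Expected profit = 51/16 − 4 = -13/16 ≈ -$0.81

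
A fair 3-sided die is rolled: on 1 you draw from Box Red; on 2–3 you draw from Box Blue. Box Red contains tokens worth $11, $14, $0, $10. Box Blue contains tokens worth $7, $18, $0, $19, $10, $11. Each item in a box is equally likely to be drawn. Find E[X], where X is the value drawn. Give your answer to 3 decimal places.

$10.139

E[X | Box Red] = (11 + 14 + 0 + 10)/4 = 35/4
E[X | Box Blue] = (7 + 18 + 0 + 19 + 10 + 11)/6 = 65/6
E[X] = (1/3)·35/4 + (2/3)·65/6 = 365/36 ≈ 10.139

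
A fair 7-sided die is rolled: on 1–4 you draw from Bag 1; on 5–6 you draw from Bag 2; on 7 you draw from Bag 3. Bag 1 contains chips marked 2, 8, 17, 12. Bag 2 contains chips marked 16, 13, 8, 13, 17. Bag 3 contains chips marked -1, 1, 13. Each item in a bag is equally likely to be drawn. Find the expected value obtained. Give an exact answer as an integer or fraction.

1052/105

E[X | Bag 1] = (2 + 8 + 17 + 12)/4 = 39/4
E[X | Bag 2] = (16 + 13 + 8 + 13 + 17)/5 = 67/5
E[X | Bag 3] = (-1 + 1 + 13)/3 = 13/3
E[X] = (4/7)·39/4 + (2/7)·67/5 + (1/7)·13/3 = 1052/105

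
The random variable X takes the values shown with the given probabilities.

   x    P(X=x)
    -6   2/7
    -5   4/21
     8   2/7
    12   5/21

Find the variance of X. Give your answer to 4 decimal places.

E[X] = (2/7)·(-6) + (4/21)·(-5) + (2/7)·8 + (5/21)·12 = 52/21
E[X²] = (2/7)·36 + (4/21)·25 + (2/7)·64 + (5/21)·144 = 1420/21
Var(X) = 1420/21 − (52/21)² = 27116/441 ≈ 61.4875

61.4875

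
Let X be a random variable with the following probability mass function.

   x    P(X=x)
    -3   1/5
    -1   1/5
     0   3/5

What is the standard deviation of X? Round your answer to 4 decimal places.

E[X] = -4/5, E[X²] = 2
Var(X) = E[X²] − (E[X])² = 2 − 16/25 = 34/25
SD(X) = √(34/25) ≈ 1.1662

1.1662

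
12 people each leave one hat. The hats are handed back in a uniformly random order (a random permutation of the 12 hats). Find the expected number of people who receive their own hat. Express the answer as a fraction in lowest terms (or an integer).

Let Xᵢ = 1 if person i gets their own hat. For each i, P(Xᵢ=1) = 1/12.
By linearity of expectation, E[X₁+…+X_12] = 12·(1/12) = 1.

1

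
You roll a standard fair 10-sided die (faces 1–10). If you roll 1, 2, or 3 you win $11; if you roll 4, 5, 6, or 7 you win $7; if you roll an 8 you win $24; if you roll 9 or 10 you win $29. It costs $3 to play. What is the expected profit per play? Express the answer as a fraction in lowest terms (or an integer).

113/10 dollars

E[payout] = (2/5)·7 + (3/10)·11 + (1/10)·24 + (1/5)·29 = 143/10
Expected profit = 143/10 − 3 = 113/10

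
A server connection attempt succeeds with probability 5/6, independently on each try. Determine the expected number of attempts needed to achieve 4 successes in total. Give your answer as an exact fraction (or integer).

By linearity (sum of 4 independent geometric waits), E[trials] = 4/p = 4/(5/6) = 24/5.

24/5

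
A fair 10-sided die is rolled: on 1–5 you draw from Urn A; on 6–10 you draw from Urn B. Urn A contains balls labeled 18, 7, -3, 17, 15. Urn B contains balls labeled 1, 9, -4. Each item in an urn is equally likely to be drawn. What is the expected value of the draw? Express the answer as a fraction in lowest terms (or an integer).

E[X | Urn A] = (18 + 7 − 3 + 17 + 15)/5 = 54/5
E[X | Urn B] = (1 + 9 − 4)/3 = 2
E[X] = (1/2)·54/5 + (1/2)·2 = 32/5

32/5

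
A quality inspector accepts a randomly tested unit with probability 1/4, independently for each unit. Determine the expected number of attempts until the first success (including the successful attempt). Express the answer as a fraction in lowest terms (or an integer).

For a geometric distribution, E[trials] = 1/p = 1/(1/4) = 4.

4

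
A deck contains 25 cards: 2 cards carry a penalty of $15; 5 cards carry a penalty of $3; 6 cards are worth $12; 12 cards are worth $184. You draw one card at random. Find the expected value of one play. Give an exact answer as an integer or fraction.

447/5 dollars

E[payout] = (2/25)·(-15) + (5/25)·(-3) + (6/25)·12 + (12/25)·184 = 447/5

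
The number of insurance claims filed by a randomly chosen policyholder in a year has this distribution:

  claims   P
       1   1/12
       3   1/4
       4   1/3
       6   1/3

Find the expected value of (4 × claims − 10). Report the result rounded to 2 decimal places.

E[4x-10] = (1/12)·(-6) + (1/4)·2 + (1/3)·6 + (1/3)·14
     = 20/3 ≈ 6.67

6.67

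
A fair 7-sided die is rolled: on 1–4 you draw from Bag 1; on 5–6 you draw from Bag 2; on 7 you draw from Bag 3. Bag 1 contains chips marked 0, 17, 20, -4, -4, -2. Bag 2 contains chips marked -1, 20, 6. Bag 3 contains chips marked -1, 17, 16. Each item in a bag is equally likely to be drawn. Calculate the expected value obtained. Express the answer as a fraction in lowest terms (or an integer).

136/21

E[X | Bag 1] = (0 + 17 + 20 − 4 − 4 − 2)/6 = 9/2
E[X | Bag 2] = (-1 + 20 + 6)/3 = 25/3
E[X | Bag 3] = (-1 + 17 + 16)/3 = 32/3
E[X] = (4/7)·9/2 + (2/7)·25/3 + (1/7)·32/3 = 136/21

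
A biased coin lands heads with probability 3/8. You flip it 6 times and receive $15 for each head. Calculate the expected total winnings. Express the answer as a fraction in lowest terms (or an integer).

E[#heads] = 6·3/8 = 9/4 (linearity over flips).
E[winnings] = 15·9/4 = 135/4.

135/4 dollars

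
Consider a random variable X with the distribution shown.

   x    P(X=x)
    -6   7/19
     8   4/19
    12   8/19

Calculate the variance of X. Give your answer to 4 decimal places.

66.8809

E[X] = (7/19)·(-6) + (4/19)·8 + (8/19)·12 = 86/19
E[X²] = (7/19)·36 + (4/19)·64 + (8/19)·144 = 1660/19
Var(X) = 1660/19 − (86/19)² = 24144/361 ≈ 66.8809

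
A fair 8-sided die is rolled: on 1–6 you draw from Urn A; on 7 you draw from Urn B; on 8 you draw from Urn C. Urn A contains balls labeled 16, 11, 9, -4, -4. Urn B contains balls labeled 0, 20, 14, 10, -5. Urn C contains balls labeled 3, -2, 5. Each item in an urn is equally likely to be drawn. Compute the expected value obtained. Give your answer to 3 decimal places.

E[X | Urn A] = (16 + 11 + 9 − 4 − 4)/5 = 28/5
E[X | Urn B] = (0 + 20 + 14 + 10 − 5)/5 = 39/5
E[X | Urn C] = (3 − 2 + 5)/3 = 2
E[X] = (3/4)·28/5 + (1/8)·39/5 + (1/8)·2 = 217/40 ≈ 5.425

5.425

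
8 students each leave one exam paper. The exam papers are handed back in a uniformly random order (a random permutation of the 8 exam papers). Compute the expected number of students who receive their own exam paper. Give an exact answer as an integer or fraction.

1

Let Xᵢ = 1 if person i gets their own exam paper. For each i, P(Xᵢ=1) = 1/8.
By linearity of expectation, E[X₁+…+X_8] = 8·(1/8) = 1.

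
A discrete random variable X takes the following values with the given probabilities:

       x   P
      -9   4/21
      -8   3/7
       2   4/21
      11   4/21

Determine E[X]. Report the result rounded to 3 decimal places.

-2.667

E[X] = (4/21)·(-9) + (3/7)·(-8) + (4/21)·2 + (4/21)·11
     = -8/3 ≈ -2.667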